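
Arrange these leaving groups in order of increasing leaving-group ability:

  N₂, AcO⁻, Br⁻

AcO⁻ < Br⁻ < N₂

Leaving-group ability tracks the stability of the departed species; conjugate-acid pKₐ is the usual yardstick (lower pKₐ → better LG).
N₂: no meaningful conjugate acid; N₂ departs as an exceptionally stable neutral molecule
Br⁻: pKₐ(HBr) ≈ -9
AcO⁻: pKₐ(CH₃COOH) ≈ 4.8
Listed from poorest to best leaving group as asked.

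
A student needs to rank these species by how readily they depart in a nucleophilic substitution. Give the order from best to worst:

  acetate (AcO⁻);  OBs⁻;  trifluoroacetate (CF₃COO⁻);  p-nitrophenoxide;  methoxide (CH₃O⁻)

OBs⁻ > trifluoroacetate (CF₃COO⁻) > acetate (AcO⁻) > p-nitrophenoxide > methoxide (CH₃O⁻)

A good leaving group is a weak base: the lower the pKₐ of its conjugate acid, the more readily it departs.
OBs⁻: pKₐ(p-BrC₆H₄SO₃H) ≈ -2.8
trifluoroacetate (CF₃COO⁻): pKₐ(CF₃COOH) ≈ 0.2
acetate (AcO⁻): pKₐ(CH₃COOH) ≈ 4.8
p-nitrophenoxide: pKₐ(p-nitrophenol) ≈ 7.2
methoxide (CH₃O⁻): pKₐ(CH₃OH) ≈ 15.5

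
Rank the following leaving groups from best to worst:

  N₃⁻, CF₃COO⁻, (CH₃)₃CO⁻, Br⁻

Br⁻ > CF₃COO⁻ > N₃⁻ > (CH₃)₃CO⁻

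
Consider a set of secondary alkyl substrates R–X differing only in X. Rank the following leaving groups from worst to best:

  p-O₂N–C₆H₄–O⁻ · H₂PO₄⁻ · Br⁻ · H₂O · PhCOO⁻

Leaving-group ability tracks the stability of the departed species; conjugate-acid pKₐ is the usual yardstick (lower pKₐ → better LG).
Br⁻: pKₐ(HBr) ≈ -9
H₂O: pKₐ(H₃O⁺) ≈ -1.7
H₂PO₄⁻: pKₐ(H₃PO₄) ≈ 2.1
PhCOO⁻: pKₐ(C₆H₅COOH) ≈ 4.2
p-O₂N–C₆H₄–O⁻: pKₐ(p-nitrophenol) ≈ 7.2
Listed from poorest to best leaving group as asked.

p-O₂N–C₆H₄–O⁻ < PhCOO⁻ < H₂PO₄⁻ < H₂O < Br⁻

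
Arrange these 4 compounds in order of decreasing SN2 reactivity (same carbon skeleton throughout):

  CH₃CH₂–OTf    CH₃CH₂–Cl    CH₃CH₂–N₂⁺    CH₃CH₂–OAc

The skeletons are identical, so relative rate is governed entirely by leaving-group ability.
Rank by basicity of the departing species: weakest base leaves most easily.
CH₃CH₂–N₂⁺ loses N₂: no meaningful conjugate acid; N₂ departs as an exceptionally stable neutral molecule
CH₃CH₂–OTf loses OTf⁻: pKₐ(CF₃SO₃H (triflic acid)) ≈ -14
CH₃CH₂–Cl loses Cl⁻: pKₐ(HCl) ≈ -7
CH₃CH₂–OAc loses AcO⁻: pKₐ(CH₃COOH) ≈ 4.8

CH₃CH₂–N₂⁺ > CH₃CH₂–OTf > CH₃CH₂–Cl > CH₃CH₂–OAc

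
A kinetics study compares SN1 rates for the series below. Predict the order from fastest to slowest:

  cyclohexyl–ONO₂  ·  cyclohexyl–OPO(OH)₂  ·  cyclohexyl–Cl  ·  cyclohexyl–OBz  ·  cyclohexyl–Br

cyclohexyl–Br > cyclohexyl–Cl > cyclohexyl–ONO₂ > cyclohexyl–OPO(OH)₂ > cyclohexyl–OBz

Same R in every case — rank the leaving groups.
Leaving-group ability tracks the stability of the departed species; conjugate-acid pKₐ is the usual yardstick (lower pKₐ → better LG).
cyclohexyl–Br loses Br⁻: pKₐ(HBr) ≈ -9
cyclohexyl–Cl loses Cl⁻: pKₐ(HCl) ≈ -7
cyclohexyl–ONO₂ loses NO₃⁻: pKₐ(HNO₃) ≈ -1.3
cyclohexyl–OPO(OH)₂ loses H₂PO₄⁻: pKₐ(H₃PO₄) ≈ 2.1
cyclohexyl–OBz loses PhCOO⁻: pKₐ(C₆H₅COOH) ≈ 4.2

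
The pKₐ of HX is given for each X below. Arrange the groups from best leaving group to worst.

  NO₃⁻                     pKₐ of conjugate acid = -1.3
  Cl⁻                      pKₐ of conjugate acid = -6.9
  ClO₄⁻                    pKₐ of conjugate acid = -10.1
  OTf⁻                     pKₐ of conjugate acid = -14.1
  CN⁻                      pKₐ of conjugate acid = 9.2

Lower conjugate-acid pKₐ ⇒ weaker base ⇒ better leaving group.
Sorting by the given values: OTf⁻ (-14.1), ClO₄⁻ (-10.1), Cl⁻ (-6.9), NO₃⁻ (-1.3), CN⁻ (9.2).

OTf⁻ > ClO₄⁻ > Cl⁻ > NO₃⁻ > CN⁻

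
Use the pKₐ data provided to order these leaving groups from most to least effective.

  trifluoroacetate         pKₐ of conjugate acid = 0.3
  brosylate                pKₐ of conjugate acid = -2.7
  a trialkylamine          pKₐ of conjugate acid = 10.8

brosylate > trifluoroacetate > a trialkylamine

Lower conjugate-acid pKₐ ⇒ weaker base ⇒ better leaving group.
Sorting by the given values: brosylate (-2.7), trifluoroacetate (0.3), a trialkylamine (10.8).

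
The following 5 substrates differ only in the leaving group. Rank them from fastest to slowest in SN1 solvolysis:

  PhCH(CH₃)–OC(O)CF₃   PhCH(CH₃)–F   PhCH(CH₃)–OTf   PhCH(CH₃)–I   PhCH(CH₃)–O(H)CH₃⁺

Same R in every case — rank the leaving groups.
Rank by basicity of the departing species: weakest base leaves most easily.
PhCH(CH₃)–OTf loses OTf⁻: pKₐ(CF₃SO₃H (triflic acid)) ≈ -14
PhCH(CH₃)–I loses I⁻: pKₐ(HI) ≈ -10
PhCH(CH₃)–O(H)CH₃⁺ loses R'OH: pKₐ(R'OH₂⁺) ≈ -2.4
PhCH(CH₃)–OC(O)CF₃ loses CF₃COO⁻: pKₐ(CF₃COOH) ≈ 0.2
PhCH(CH₃)–F loses F⁻: pKₐ(HF) ≈ 3.2

PhCH(CH₃)–OTf > PhCH(CH₃)–I > PhCH(CH₃)–O(H)CH₃⁺ > PhCH(CH₃)–OC(O)CF₃ > PhCH(CH₃)–F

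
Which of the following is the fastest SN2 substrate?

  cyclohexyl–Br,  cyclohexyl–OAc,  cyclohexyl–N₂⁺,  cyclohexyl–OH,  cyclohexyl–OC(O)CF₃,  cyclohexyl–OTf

cyclohexyl–N₂⁺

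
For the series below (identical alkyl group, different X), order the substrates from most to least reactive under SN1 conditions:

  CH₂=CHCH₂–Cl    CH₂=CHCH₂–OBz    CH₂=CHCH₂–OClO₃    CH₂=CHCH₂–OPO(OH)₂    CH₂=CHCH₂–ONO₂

With the same alkyl group throughout, only the leaving group differentiates the rates.
Leaving-group ability tracks the stability of the departed species; conjugate-acid pKₐ is the usual yardstick (lower pKₐ → better LG).
CH₂=CHCH₂–OClO₃ loses ClO₄⁻: pKₐ(HClO₄) ≈ -10
CH₂=CHCH₂–Cl loses Cl⁻: pKₐ(HCl) ≈ -7
CH₂=CHCH₂–ONO₂ loses NO₃⁻: pKₐ(HNO₃) ≈ -1.3
CH₂=CHCH₂–OPO(OH)₂ loses H₂PO₄⁻: pKₐ(H₃PO₄) ≈ 2.1
CH₂=CHCH₂–OBz loses PhCOO⁻: pKₐ(C₆H₅COOH) ≈ 4.2

CH₂=CHCH₂–OClO₃ > CH₂=CHCH₂–Cl > CH₂=CHCH₂–ONO₂ > CH₂=CHCH₂–OPO(OH)₂ > CH₂=CHCH₂–OBz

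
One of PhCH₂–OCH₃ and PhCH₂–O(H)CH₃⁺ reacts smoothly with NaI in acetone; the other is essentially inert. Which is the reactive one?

PhCH₂–O(H)CH₃⁺

From PhCH₂–OCH₃ the departing group would be CH₃O⁻ (pKₐ(CH₃OH) ≈ 15.5). Strong base; alkoxides do not leave unassisted.
From PhCH₂–O(H)CH₃⁺ the leaving group is R'OH (pKₐ(R'OH₂⁺) ≈ -2.4). Neutral; leaves from a protonated ether (an oxonium ion, R–O(H)R'⁺).
(In practice PhCH₂–O(H)CH₃⁺ is made from PhCH₂–OCH₃ by protonation with concentrated HI, allowing neutral methanol, rather than methoxide, to depart.)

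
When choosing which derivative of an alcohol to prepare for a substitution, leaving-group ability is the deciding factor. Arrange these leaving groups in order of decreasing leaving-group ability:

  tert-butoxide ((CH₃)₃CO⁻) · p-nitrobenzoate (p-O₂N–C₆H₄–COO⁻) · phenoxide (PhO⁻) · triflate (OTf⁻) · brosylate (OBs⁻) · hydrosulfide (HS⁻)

Rank by basicity of the departing species: weakest base leaves most easily.
triflate (OTf⁻): pKₐ(CF₃SO₃H (triflic acid)) ≈ -14
brosylate (OBs⁻): pKₐ(p-BrC₆H₄SO₃H) ≈ -2.8
p-nitrobenzoate (p-O₂N–C₆H₄–COO⁻): pKₐ(p-nitrobenzoic acid) ≈ 3.4
hydrosulfide (HS⁻): pKₐ(H₂S) ≈ 7
phenoxide (PhO⁻): pKₐ(C₆H₅OH (phenol)) ≈ 10
tert-butoxide ((CH₃)₃CO⁻): pKₐ(t-BuOH) ≈ 18

triflate (OTf⁻) > brosylate (OBs⁻) > p-nitrobenzoate (p-O₂N–C₆H₄–COO⁻) > hydrosulfide (HS⁻) > phenoxide (PhO⁻) > tert-butoxide ((CH₃)₃CO⁻)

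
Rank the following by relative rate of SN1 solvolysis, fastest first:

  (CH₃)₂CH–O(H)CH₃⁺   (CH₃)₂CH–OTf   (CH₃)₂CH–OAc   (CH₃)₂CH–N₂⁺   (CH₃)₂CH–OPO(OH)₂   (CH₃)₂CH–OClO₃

(CH₃)₂CH–N₂⁺ > (CH₃)₂CH–OTf > (CH₃)₂CH–OClO₃ > (CH₃)₂CH–O(H)CH₃⁺ > (CH₃)₂CH–OPO(OH)₂ > (CH₃)₂CH–OAc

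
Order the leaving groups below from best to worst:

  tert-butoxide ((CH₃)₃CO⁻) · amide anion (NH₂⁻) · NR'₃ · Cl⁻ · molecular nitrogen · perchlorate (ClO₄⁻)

molecular nitrogen > perchlorate (ClO₄⁻) > Cl⁻ > NR'₃ > tert-butoxide ((CH₃)₃CO⁻) > amide anion (NH₂⁻)

The more stable X⁻ (or X) is on its own — i.e. the weaker a base it is — the better a leaving group it makes.
molecular nitrogen: no meaningful conjugate acid; N₂ departs as an exceptionally stable neutral molecule
perchlorate (ClO₄⁻): pKₐ(HClO₄) ≈ -10
Cl⁻: pKₐ(HCl) ≈ -7
NR'₃: pKₐ(R'₃NH⁺) ≈ 10.7
tert-butoxide ((CH₃)₃CO⁻): pKₐ(t-BuOH) ≈ 18
amide anion (NH₂⁻): pKₐ(NH₃) ≈ 38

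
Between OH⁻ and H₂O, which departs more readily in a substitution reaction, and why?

H₂O is the better leaving group.
pKₐ(H₃O⁺) ≈ -1.7 versus pKₐ(H₂O) ≈ 15.7: H₂O is the much weaker base.
Neutral; leaves from a protonated alcohol (R–OH₂⁺).

H₂O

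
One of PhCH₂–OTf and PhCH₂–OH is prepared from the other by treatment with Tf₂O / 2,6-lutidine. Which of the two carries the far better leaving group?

From PhCH₂–OH the departing group would be OH⁻ (pKₐ(H₂O) ≈ 15.7). Strong base; essentially never leaves without prior activation.
From PhCH₂–OTf the leaving group is OTf⁻ (pKₐ(CF₃SO₃H (triflic acid)) ≈ -14). Charge spread over three oxygens and a CF₃ group; the premier leaving group in synthesis.
Treatment with Tf₂O / 2,6-lutidine works by converting the hydroxyl into a triflate, making PhCH₂–OTf enormously more reactive.

PhCH₂–OTf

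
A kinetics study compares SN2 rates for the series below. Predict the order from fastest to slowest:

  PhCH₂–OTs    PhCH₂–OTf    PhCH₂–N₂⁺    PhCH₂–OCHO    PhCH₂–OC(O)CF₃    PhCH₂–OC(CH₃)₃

PhCH₂–N₂⁺ > PhCH₂–OTf > PhCH₂–OTs > PhCH₂–OC(O)CF₃ > PhCH₂–OCHO > PhCH₂–OC(CH₃)₃

The skeletons are identical, so relative rate is governed entirely by leaving-group ability.
A good leaving group is a weak base: the lower the pKₐ of its conjugate acid, the more readily it departs.
PhCH₂–N₂⁺ loses N₂: no meaningful conjugate acid; N₂ departs as an exceptionally stable neutral molecule
PhCH₂–OTf loses OTf⁻: pKₐ(CF₃SO₃H (triflic acid)) ≈ -14
PhCH₂–OTs loses OTs⁻: pKₐ(p-CH₃C₆H₄SO₃H (TsOH)) ≈ -2.8
PhCH₂–OC(O)CF₃ loses CF₃COO⁻: pKₐ(CF₃COOH) ≈ 0.2
PhCH₂–OCHO loses HCOO⁻: pKₐ(HCOOH) ≈ 3.8
PhCH₂–OC(CH₃)₃ loses (CH₃)₃CO⁻: pKₐ(t-BuOH) ≈ 18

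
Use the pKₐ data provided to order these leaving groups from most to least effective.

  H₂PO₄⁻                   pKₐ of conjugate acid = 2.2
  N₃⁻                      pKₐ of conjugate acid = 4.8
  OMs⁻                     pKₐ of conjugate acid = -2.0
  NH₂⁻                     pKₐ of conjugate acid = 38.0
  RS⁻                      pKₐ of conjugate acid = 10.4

Lower conjugate-acid pKₐ ⇒ weaker base ⇒ better leaving group.
Sorting by the given values: OMs⁻ (-2.0), H₂PO₄⁻ (2.2), N₃⁻ (4.8), RS⁻ (10.4), NH₂⁻ (38.0).

OMs⁻ > H₂PO₄⁻ > N₃⁻ > RS⁻ > NH₂⁻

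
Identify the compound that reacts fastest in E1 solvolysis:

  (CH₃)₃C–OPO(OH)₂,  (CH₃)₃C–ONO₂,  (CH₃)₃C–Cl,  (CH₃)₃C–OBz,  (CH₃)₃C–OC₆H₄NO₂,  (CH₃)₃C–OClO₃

(CH₃)₃C–OClO₃

Same R in every case — rank the leaving groups.
A good leaving group is a weak base: the lower the pKₐ of its conjugate acid, the more readily it departs.
(CH₃)₃C–OClO₃ loses ClO₄⁻: pKₐ(HClO₄) ≈ -10
(CH₃)₃C–Cl loses Cl⁻: pKₐ(HCl) ≈ -7
(CH₃)₃C–ONO₂ loses NO₃⁻: pKₐ(HNO₃) ≈ -1.3
(CH₃)₃C–OPO(OH)₂ loses H₂PO₄⁻: pKₐ(H₃PO₄) ≈ 2.1
(CH₃)₃C–OBz loses PhCOO⁻: pKₐ(C₆H₅COOH) ≈ 4.2
(CH₃)₃C–OC₆H₄NO₂ loses p-O₂N–C₆H₄–O⁻: pKₐ(p-nitrophenol) ≈ 7.2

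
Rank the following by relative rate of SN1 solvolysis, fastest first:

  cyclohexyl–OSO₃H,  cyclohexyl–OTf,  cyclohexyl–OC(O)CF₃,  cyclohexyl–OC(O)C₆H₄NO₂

With the same alkyl group throughout, only the leaving group differentiates the rates.
The more stable X⁻ (or X) is on its own — i.e. the weaker a base it is — the better a leaving group it makes.
cyclohexyl–OTf loses OTf⁻: pKₐ(CF₃SO₃H (triflic acid)) ≈ -14
cyclohexyl–OSO₃H loses HSO₄⁻: pKₐ(H₂SO₄) ≈ -3
cyclohexyl–OC(O)CF₃ loses CF₃COO⁻: pKₐ(CF₃COOH) ≈ 0.2
cyclohexyl–OC(O)C₆H₄NO₂ loses p-O₂N–C₆H₄–COO⁻: pKₐ(p-nitrobenzoic acid) ≈ 3.4

cyclohexyl–OTf > cyclohexyl–OSO₃H > cyclohexyl–OC(O)CF₃ > cyclohexyl–OC(O)C₆H₄NO₂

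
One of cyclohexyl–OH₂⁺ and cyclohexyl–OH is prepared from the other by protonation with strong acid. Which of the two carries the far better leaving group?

From cyclohexyl–OH the departing group would be OH⁻ (pKₐ(H₂O) ≈ 15.7). Strong base; essentially never leaves without prior activation.
From cyclohexyl–OH₂⁺ the leaving group is H₂O (pKₐ(H₃O⁺) ≈ -1.7). Neutral; leaves from a protonated alcohol (R–OH₂⁺).
Protonation with strong acid works by converting the leaving group from hydroxide to neutral water, making cyclohexyl–OH₂⁺ enormously more reactive.

cyclohexyl–OH₂⁺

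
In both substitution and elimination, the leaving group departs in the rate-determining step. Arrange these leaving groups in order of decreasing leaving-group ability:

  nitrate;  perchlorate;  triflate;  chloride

triflate: pKₐ(CF₃SO₃H (triflic acid)) ≈ -14
perchlorate: pKₐ(HClO₄) ≈ -10
chloride: pKₐ(HCl) ≈ -7 — moderately weak base
nitrate: pKₐ(HNO₃) ≈ -1.3 — resonance-delocalised over three oxygens

triflate > perchlorate > chloride > nitrate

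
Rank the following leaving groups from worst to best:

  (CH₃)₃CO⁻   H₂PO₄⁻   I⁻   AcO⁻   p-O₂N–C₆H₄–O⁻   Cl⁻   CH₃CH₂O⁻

The more stable X⁻ (or X) is on its own — i.e. the weaker a base it is — the better a leaving group it makes.
I⁻: pKₐ(HI) ≈ -10
Cl⁻: pKₐ(HCl) ≈ -7 — moderately weak base
H₂PO₄⁻: pKₐ(H₃PO₄) ≈ 2.1 — moderate base; biological leaving group after further activation
AcO⁻: pKₐ(CH₃COOH) ≈ 4.8 — resonance-stabilised but still a weak base
p-O₂N–C₆H₄–O⁻: pKₐ(p-nitrophenol) ≈ 7.2 — nitro group delocalises the charge; the classic chromogenic LG
CH₃CH₂O⁻: pKₐ(CH₃CH₂OH) ≈ 16
(CH₃)₃CO⁻: pKₐ(t-BuOH) ≈ 18 — bulky, strongly basic alkoxide
The question asks for worst first, so the sequence is read in increasing leaving-group ability.

(CH₃)₃CO⁻ < CH₃CH₂O⁻ < p-O₂N–C₆H₄–O⁻ < AcO⁻ < H₂PO₄⁻ < Cl⁻ < I⁻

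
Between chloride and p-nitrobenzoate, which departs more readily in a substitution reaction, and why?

chloride

chloride is the better leaving group.
pKₐ(HCl) ≈ -7 versus pKₐ(p-nitrobenzoic acid) ≈ 3.4: chloride is the much weaker base.
Moderately weak base.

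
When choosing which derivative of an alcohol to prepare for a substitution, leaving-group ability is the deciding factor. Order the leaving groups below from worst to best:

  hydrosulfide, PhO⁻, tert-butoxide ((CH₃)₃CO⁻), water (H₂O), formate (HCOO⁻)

Rank by basicity of the departing species: weakest base leaves most easily.
water (H₂O): pKₐ(H₃O⁺) ≈ -1.7
formate (HCOO⁻): pKₐ(HCOOH) ≈ 3.8
hydrosulfide: pKₐ(H₂S) ≈ 7
PhO⁻: pKₐ(C₆H₅OH (phenol)) ≈ 10
tert-butoxide ((CH₃)₃CO⁻): pKₐ(t-BuOH) ≈ 18
Reversing gives the worst-to-best order requested.

tert-butoxide ((CH₃)₃CO⁻) < PhO⁻ < hydrosulfide < formate (HCOO⁻) < water (H₂O)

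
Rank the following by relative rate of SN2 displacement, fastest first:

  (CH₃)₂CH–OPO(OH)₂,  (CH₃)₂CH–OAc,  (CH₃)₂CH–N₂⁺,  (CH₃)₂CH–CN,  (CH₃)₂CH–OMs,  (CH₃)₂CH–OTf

(CH₃)₂CH–N₂⁺ > (CH₃)₂CH–OTf > (CH₃)₂CH–OMs > (CH₃)₂CH–OPO(OH)₂ > (CH₃)₂CH–OAc > (CH₃)₂CH–CN

Same R in every case — rank the leaving groups.
The more stable X⁻ (or X) is on its own — i.e. the weaker a base it is — the better a leaving group it makes.
(CH₃)₂CH–N₂⁺ loses N₂: no meaningful conjugate acid; N₂ departs as an exceptionally stable neutral molecule
(CH₃)₂CH–OTf loses OTf⁻: pKₐ(CF₃SO₃H (triflic acid)) ≈ -14
(CH₃)₂CH–OMs loses OMs⁻: pKₐ(CH₃SO₃H (MsOH)) ≈ -1.9
(CH₃)₂CH–OPO(OH)₂ loses H₂PO₄⁻: pKₐ(H₃PO₄) ≈ 2.1
(CH₃)₂CH–OAc loses AcO⁻: pKₐ(CH₃COOH) ≈ 4.8
(CH₃)₂CH–CN loses CN⁻: pKₐ(HCN) ≈ 9.2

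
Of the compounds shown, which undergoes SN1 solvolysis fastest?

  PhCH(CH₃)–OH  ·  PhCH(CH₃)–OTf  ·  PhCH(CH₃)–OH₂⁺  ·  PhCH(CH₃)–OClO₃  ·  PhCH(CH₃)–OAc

PhCH(CH₃)–OTf

Identical carbon frameworks mean the comparison reduces to leaving-group quality.
The more stable X⁻ (or X) is on its own — i.e. the weaker a base it is — the better a leaving group it makes.
PhCH(CH₃)–OTf loses OTf⁻: pKₐ(CF₃SO₃H (triflic acid)) ≈ -14
PhCH(CH₃)–OClO₃ loses ClO₄⁻: pKₐ(HClO₄) ≈ -10
PhCH(CH₃)–OH₂⁺ loses H₂O: pKₐ(H₃O⁺) ≈ -1.7
PhCH(CH₃)–OAc loses AcO⁻: pKₐ(CH₃COOH) ≈ 4.8
PhCH(CH₃)–OH loses OH⁻: pKₐ(H₂O) ≈ 15.7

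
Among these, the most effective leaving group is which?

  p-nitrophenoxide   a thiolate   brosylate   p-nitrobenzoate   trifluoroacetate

The more stable X⁻ (or X) is on its own — i.e. the weaker a base it is — the better a leaving group it makes.
brosylate: pKₐ(p-BrC₆H₄SO₃H) ≈ -2.8
trifluoroacetate: pKₐ(CF₃COOH) ≈ 0.2
p-nitrobenzoate: pKₐ(p-nitrobenzoic acid) ≈ 3.4
p-nitrophenoxide: pKₐ(p-nitrophenol) ≈ 7.2
a thiolate: pKₐ(RSH (a thiol)) ≈ 10.5

brosylate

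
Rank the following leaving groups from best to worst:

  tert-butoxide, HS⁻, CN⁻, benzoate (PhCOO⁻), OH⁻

benzoate (PhCOO⁻) > HS⁻ > CN⁻ > OH⁻ > tert-butoxide

Rank by basicity of the departing species: weakest base leaves most easily.
benzoate (PhCOO⁻): pKₐ(C₆H₅COOH) ≈ 4.2
HS⁻: pKₐ(H₂S) ≈ 7
CN⁻: pKₐ(HCN) ≈ 9.2
OH⁻: pKₐ(H₂O) ≈ 15.7
tert-butoxide: pKₐ(t-BuOH) ≈ 18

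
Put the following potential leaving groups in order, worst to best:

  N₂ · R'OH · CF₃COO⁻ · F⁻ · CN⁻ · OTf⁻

CN⁻ < F⁻ < CF₃COO⁻ < R'OH < OTf⁻ < N₂

N₂: no meaningful conjugate acid; N₂ departs as an exceptionally stable neutral molecule
OTf⁻: pKₐ(CF₃SO₃H (triflic acid)) ≈ -14 — charge spread over three oxygens and a CF₃ group; the premier leaving group in synthesis
R'OH: pKₐ(R'OH₂⁺) ≈ -2.4 — neutral; leaves from a protonated ether (an oxonium ion, R–O(H)R'⁺)
CF₃COO⁻: pKₐ(CF₃COOH) ≈ 0.2 — strongly electron-withdrawing CF₃ stabilises the carboxylate
F⁻: pKₐ(HF) ≈ 3.2 — small and strongly basic; the poor halide leaving group
CN⁻: pKₐ(HCN) ≈ 9.2 — sp carbon stabilises the charge somewhat, but still a poor LG
The question asks for worst first, so the sequence is read in increasing leaving-group ability.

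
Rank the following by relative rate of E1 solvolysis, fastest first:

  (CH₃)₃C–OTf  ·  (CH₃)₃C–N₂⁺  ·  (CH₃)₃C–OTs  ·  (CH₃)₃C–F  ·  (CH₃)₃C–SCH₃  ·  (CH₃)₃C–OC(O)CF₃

(CH₃)₃C–N₂⁺ > (CH₃)₃C–OTf > (CH₃)₃C–OTs > (CH₃)₃C–OC(O)CF₃ > (CH₃)₃C–F > (CH₃)₃C–SCH₃

With the same alkyl group throughout, only the leaving group differentiates the rates.
The more stable X⁻ (or X) is on its own — i.e. the weaker a base it is — the better a leaving group it makes.
(CH₃)₃C–N₂⁺ loses N₂: no meaningful conjugate acid; N₂ departs as an exceptionally stable neutral molecule
(CH₃)₃C–OTf loses OTf⁻: pKₐ(CF₃SO₃H (triflic acid)) ≈ -14
(CH₃)₃C–OTs loses OTs⁻: pKₐ(p-CH₃C₆H₄SO₃H (TsOH)) ≈ -2.8
(CH₃)₃C–OC(O)CF₃ loses CF₃COO⁻: pKₐ(CF₃COOH) ≈ 0.2
(CH₃)₃C–F loses F⁻: pKₐ(HF) ≈ 3.2
(CH₃)₃C–SCH₃ loses RS⁻: pKₐ(RSH (a thiol)) ≈ 10.5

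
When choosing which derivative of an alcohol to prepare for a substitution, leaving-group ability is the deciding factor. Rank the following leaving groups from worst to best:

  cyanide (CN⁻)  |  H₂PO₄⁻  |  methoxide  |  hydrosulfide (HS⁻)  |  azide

methoxide < cyanide (CN⁻) < hydrosulfide (HS⁻) < azide < H₂PO₄⁻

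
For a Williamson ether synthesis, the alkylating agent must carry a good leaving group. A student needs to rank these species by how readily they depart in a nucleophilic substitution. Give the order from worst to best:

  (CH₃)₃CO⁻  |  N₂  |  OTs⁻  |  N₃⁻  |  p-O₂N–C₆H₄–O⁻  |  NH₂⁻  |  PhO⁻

Leaving-group ability tracks the stability of the departed species; conjugate-acid pKₐ is the usual yardstick (lower pKₐ → better LG).
N₂: no meaningful conjugate acid; N₂ departs as an exceptionally stable neutral molecule
OTs⁻: pKₐ(p-CH₃C₆H₄SO₃H (TsOH)) ≈ -2.8
N₃⁻: pKₐ(HN₃) ≈ 4.7 — linear, resonance-stabilised
p-O₂N–C₆H₄–O⁻: pKₐ(p-nitrophenol) ≈ 7.2 — nitro group delocalises the charge; the classic chromogenic LG
PhO⁻: pKₐ(C₆H₅OH (phenol)) ≈ 10 — resonance into the ring helps, but still a poor LG
(CH₃)₃CO⁻: pKₐ(t-BuOH) ≈ 18
NH₂⁻: pKₐ(NH₃) ≈ 38 — extremely strong base; never a leaving group
Reversing gives the worst-to-best order requested.

NH₂⁻ < (CH₃)₃CO⁻ < PhO⁻ < p-O₂N–C₆H₄–O⁻ < N₃⁻ < OTs⁻ < N₂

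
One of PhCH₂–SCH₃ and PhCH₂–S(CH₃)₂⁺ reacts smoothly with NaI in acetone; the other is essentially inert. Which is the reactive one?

PhCH₂–S(CH₃)₂⁺

From PhCH₂–SCH₃ the departing group would be RS⁻ (pKₐ(RSH (a thiol)) ≈ 10.5). Moderately basic; rarely leaves without activation.
From PhCH₂–S(CH₃)₂⁺ the leaving group is SR'₂ (pKₐ(R'₂SH⁺) ≈ -7). Neutral; leaves from a sulfonium salt (R–SR'₂⁺).
(In practice PhCH₂–S(CH₃)₂⁺ is made from PhCH₂–SCH₃ by S-methylation with CH₃I, allowing neutral dimethyl sulfide, rather than methanethiolate, to depart.)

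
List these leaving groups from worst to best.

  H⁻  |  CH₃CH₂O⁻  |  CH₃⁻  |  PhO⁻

CH₃⁻ < H⁻ < CH₃CH₂O⁻ < PhO⁻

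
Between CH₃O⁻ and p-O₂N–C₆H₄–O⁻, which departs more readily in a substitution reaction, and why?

p-O₂N–C₆H₄–O⁻ is the better leaving group.
pKₐ(p-nitrophenol) ≈ 7.2 versus pKₐ(CH₃OH) ≈ 15.5: p-O₂N–C₆H₄–O⁻ is the much weaker base.
Nitro group delocalises the charge; the classic chromogenic LG.

p-O₂N–C₆H₄–O⁻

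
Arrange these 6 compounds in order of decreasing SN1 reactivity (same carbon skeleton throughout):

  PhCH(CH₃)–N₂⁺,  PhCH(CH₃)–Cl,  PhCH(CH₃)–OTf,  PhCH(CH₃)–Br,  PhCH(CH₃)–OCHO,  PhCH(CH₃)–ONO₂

PhCH(CH₃)–N₂⁺ > PhCH(CH₃)–OTf > PhCH(CH₃)–Br > PhCH(CH₃)–Cl > PhCH(CH₃)–ONO₂ > PhCH(CH₃)–OCHO

With the same alkyl group throughout, only the leaving group differentiates the rates.
A good leaving group is a weak base: the lower the pKₐ of its conjugate acid, the more readily it departs.
PhCH(CH₃)–N₂⁺ loses N₂: no meaningful conjugate acid; N₂ departs as an exceptionally stable neutral molecule
PhCH(CH₃)–OTf loses OTf⁻: pKₐ(CF₃SO₃H (triflic acid)) ≈ -14
PhCH(CH₃)–Br loses Br⁻: pKₐ(HBr) ≈ -9
PhCH(CH₃)–Cl loses Cl⁻: pKₐ(HCl) ≈ -7
PhCH(CH₃)–ONO₂ loses NO₃⁻: pKₐ(HNO₃) ≈ -1.3
PhCH(CH₃)–OCHO loses HCOO⁻: pKₐ(HCOOH) ≈ 3.8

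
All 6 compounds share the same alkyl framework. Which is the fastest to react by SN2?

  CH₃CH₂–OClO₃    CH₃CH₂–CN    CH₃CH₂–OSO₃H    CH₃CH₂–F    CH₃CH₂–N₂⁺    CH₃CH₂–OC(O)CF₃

The skeletons are identical, so relative rate is governed entirely by leaving-group ability.
The more stable X⁻ (or X) is on its own — i.e. the weaker a base it is — the better a leaving group it makes.
CH₃CH₂–N₂⁺ loses N₂: no meaningful conjugate acid; N₂ departs as an exceptionally stable neutral molecule
CH₃CH₂–OClO₃ loses ClO₄⁻: pKₐ(HClO₄) ≈ -10
CH₃CH₂–OSO₃H loses HSO₄⁻: pKₐ(H₂SO₄) ≈ -3
CH₃CH₂–OC(O)CF₃ loses CF₃COO⁻: pKₐ(CF₃COOH) ≈ 0.2
CH₃CH₂–F loses F⁻: pKₐ(HF) ≈ 3.2
CH₃CH₂–CN loses CN⁻: pKₐ(HCN) ≈ 9.2

CH₃CH₂–N₂⁺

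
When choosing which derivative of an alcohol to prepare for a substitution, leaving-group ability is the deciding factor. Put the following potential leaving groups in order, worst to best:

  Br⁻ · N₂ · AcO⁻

AcO⁻ < Br⁻ < N₂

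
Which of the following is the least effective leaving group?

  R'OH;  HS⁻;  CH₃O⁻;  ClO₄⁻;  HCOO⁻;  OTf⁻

The more stable X⁻ (or X) is on its own — i.e. the weaker a base it is — the better a leaving group it makes.
OTf⁻: pKₐ(CF₃SO₃H (triflic acid)) ≈ -14
ClO₄⁻: pKₐ(HClO₄) ≈ -10
R'OH: pKₐ(R'OH₂⁺) ≈ -2.4
HCOO⁻: pKₐ(HCOOH) ≈ 3.8
HS⁻: pKₐ(H₂S) ≈ 7
CH₃O⁻: pKₐ(CH₃OH) ≈ 15.5

CH₃O⁻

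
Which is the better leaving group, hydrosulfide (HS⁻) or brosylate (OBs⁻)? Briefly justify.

brosylate (OBs⁻) is the better leaving group.
pKₐ(p-BrC₆H₄SO₃H) ≈ -2.8 versus pKₐ(H₂S) ≈ 7: brosylate (OBs⁻) is the much weaker base.
Arenesulfonate with a p-bromo substituent.

brosylate (OBs⁻)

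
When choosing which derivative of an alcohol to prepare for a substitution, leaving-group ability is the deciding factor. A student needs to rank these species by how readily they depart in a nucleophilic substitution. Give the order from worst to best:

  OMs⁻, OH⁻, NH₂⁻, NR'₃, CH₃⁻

CH₃⁻ < NH₂⁻ < OH⁻ < NR'₃ < OMs⁻

OMs⁻: pKₐ(CH₃SO₃H (MsOH)) ≈ -1.9 — resonance-delocalised alkanesulfonate
NR'₃: pKₐ(R'₃NH⁺) ≈ 10.7 — neutral but still a fairly strong base; Hofmann-elimination LG
OH⁻: pKₐ(H₂O) ≈ 15.7
NH₂⁻: pKₐ(NH₃) ≈ 38 — extremely strong base; never a leaving group
CH₃⁻: pKₐ(CH₄) ≈ 48
The question asks for worst first, so the sequence is read in increasing leaving-group ability.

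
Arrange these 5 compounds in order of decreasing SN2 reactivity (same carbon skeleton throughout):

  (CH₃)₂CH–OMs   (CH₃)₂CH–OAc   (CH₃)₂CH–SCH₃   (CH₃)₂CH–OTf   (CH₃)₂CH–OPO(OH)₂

(CH₃)₂CH–OTf > (CH₃)₂CH–OMs > (CH₃)₂CH–OPO(OH)₂ > (CH₃)₂CH–OAc > (CH₃)₂CH–SCH₃

The skeletons are identical, so relative rate is governed entirely by leaving-group ability.
Rank by basicity of the departing species: weakest base leaves most easily.
(CH₃)₂CH–OTf loses OTf⁻: pKₐ(CF₃SO₃H (triflic acid)) ≈ -14
(CH₃)₂CH–OMs loses OMs⁻: pKₐ(CH₃SO₃H (MsOH)) ≈ -1.9
(CH₃)₂CH–OPO(OH)₂ loses H₂PO₄⁻: pKₐ(H₃PO₄) ≈ 2.1
(CH₃)₂CH–OAc loses AcO⁻: pKₐ(CH₃COOH) ≈ 4.8
(CH₃)₂CH–SCH₃ loses RS⁻: pKₐ(RSH (a thiol)) ≈ 10.5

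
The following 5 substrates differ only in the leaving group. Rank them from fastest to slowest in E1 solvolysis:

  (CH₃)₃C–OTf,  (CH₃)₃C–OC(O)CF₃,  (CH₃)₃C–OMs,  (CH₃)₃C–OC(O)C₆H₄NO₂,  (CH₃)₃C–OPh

Identical carbon frameworks mean the comparison reduces to leaving-group quality.
Rank by basicity of the departing species: weakest base leaves most easily.
(CH₃)₃C–OTf loses OTf⁻: pKₐ(CF₃SO₃H (triflic acid)) ≈ -14
(CH₃)₃C–OMs loses OMs⁻: pKₐ(CH₃SO₃H (MsOH)) ≈ -1.9
(CH₃)₃C–OC(O)CF₃ loses CF₃COO⁻: pKₐ(CF₃COOH) ≈ 0.2
(CH₃)₃C–OC(O)C₆H₄NO₂ loses p-O₂N–C₆H₄–COO⁻: pKₐ(p-nitrobenzoic acid) ≈ 3.4
(CH₃)₃C–OPh loses PhO⁻: pKₐ(C₆H₅OH (phenol)) ≈ 10

(CH₃)₃C–OTf > (CH₃)₃C–OMs > (CH₃)₃C–OC(O)CF₃ > (CH₃)₃C–OC(O)C₆H₄NO₂ > (CH₃)₃C–OPh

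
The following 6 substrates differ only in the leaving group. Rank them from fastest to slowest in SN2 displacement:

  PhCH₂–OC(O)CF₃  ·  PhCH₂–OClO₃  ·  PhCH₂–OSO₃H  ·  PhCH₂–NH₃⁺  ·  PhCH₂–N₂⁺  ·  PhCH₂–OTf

PhCH₂–N₂⁺ > PhCH₂–OTf > PhCH₂–OClO₃ > PhCH₂–OSO₃H > PhCH₂–OC(O)CF₃ > PhCH₂–NH₃⁺

Identical carbon frameworks mean the comparison reduces to leaving-group quality.
Leaving-group ability tracks the stability of the departed species; conjugate-acid pKₐ is the usual yardstick (lower pKₐ → better LG).
PhCH₂–N₂⁺ loses N₂: no meaningful conjugate acid; N₂ departs as an exceptionally stable neutral molecule
PhCH₂–OTf loses OTf⁻: pKₐ(CF₃SO₃H (triflic acid)) ≈ -14
PhCH₂–OClO₃ loses ClO₄⁻: pKₐ(HClO₄) ≈ -10
PhCH₂–OSO₃H loses HSO₄⁻: pKₐ(H₂SO₄) ≈ -3
PhCH₂–OC(O)CF₃ loses CF₃COO⁻: pKₐ(CF₃COOH) ≈ 0.2
PhCH₂–NH₃⁺ loses NH₃: pKₐ(NH₄⁺) ≈ 9.2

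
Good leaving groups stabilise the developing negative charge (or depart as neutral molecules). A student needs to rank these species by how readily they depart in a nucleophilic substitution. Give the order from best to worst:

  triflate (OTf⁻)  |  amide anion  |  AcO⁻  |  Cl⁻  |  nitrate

triflate (OTf⁻) > Cl⁻ > nitrate > AcO⁻ > amide anion

The more stable X⁻ (or X) is on its own — i.e. the weaker a base it is — the better a leaving group it makes.
triflate (OTf⁻): pKₐ(CF₃SO₃H (triflic acid)) ≈ -14
Cl⁻: pKₐ(HCl) ≈ -7
nitrate: pKₐ(HNO₃) ≈ -1.3
AcO⁻: pKₐ(CH₃COOH) ≈ 4.8
amide anion: pKₐ(NH₃) ≈ 38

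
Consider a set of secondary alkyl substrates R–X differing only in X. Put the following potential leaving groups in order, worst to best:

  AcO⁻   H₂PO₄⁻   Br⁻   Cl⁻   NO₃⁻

The more stable X⁻ (or X) is on its own — i.e. the weaker a base it is — the better a leaving group it makes.
Br⁻: pKₐ(HBr) ≈ -9
Cl⁻: pKₐ(HCl) ≈ -7
NO₃⁻: pKₐ(HNO₃) ≈ -1.3
H₂PO₄⁻: pKₐ(H₃PO₄) ≈ 2.1
AcO⁻: pKₐ(CH₃COOH) ≈ 4.8
The question asks for worst first, so the sequence is read in increasing leaving-group ability.

AcO⁻ < H₂PO₄⁻ < NO₃⁻ < Cl⁻ < Br⁻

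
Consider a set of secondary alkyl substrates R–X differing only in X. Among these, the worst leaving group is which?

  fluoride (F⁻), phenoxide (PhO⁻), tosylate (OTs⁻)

The more stable X⁻ (or X) is on its own — i.e. the weaker a base it is — the better a leaving group it makes.
tosylate (OTs⁻): pKₐ(p-CH₃C₆H₄SO₃H (TsOH)) ≈ -2.8
fluoride (F⁻): pKₐ(HF) ≈ 3.2
phenoxide (PhO⁻): pKₐ(C₆H₅OH (phenol)) ≈ 10

phenoxide (PhO⁻)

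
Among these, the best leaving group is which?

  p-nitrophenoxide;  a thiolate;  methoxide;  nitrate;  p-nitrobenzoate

A good leaving group is a weak base: the lower the pKₐ of its conjugate acid, the more readily it departs.
nitrate: pKₐ(HNO₃) ≈ -1.3
p-nitrobenzoate: pKₐ(p-nitrobenzoic acid) ≈ 3.4
p-nitrophenoxide: pKₐ(p-nitrophenol) ≈ 7.2
a thiolate: pKₐ(RSH (a thiol)) ≈ 10.5
methoxide: pKₐ(CH₃OH) ≈ 15.5

nitrate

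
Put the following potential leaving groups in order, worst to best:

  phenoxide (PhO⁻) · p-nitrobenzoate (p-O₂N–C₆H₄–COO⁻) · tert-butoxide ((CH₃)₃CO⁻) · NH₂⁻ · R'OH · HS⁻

Leaving-group ability tracks the stability of the departed species; conjugate-acid pKₐ is the usual yardstick (lower pKₐ → better LG).
R'OH: pKₐ(R'OH₂⁺) ≈ -2.4
p-nitrobenzoate (p-O₂N–C₆H₄–COO⁻): pKₐ(p-nitrobenzoic acid) ≈ 3.4 — electron-withdrawing nitro group stabilises the carboxylate
HS⁻: pKₐ(H₂S) ≈ 7 — larger and more polarisable than the oxygen analogue
phenoxide (PhO⁻): pKₐ(C₆H₅OH (phenol)) ≈ 10 — resonance into the ring helps, but still a poor LG
tert-butoxide ((CH₃)₃CO⁻): pKₐ(t-BuOH) ≈ 18
NH₂⁻: pKₐ(NH₃) ≈ 38 — extremely strong base; never a leaving group
Reversing gives the worst-to-best order requested.

NH₂⁻ < tert-butoxide ((CH₃)₃CO⁻) < phenoxide (PhO⁻) < HS⁻ < p-nitrobenzoate (p-O₂N–C₆H₄–COO⁻) < R'OH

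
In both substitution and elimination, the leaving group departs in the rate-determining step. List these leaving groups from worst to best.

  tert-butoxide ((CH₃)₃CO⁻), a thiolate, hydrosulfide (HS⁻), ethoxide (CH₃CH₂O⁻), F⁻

F⁻: pKₐ(HF) ≈ 3.2
hydrosulfide (HS⁻): pKₐ(H₂S) ≈ 7
a thiolate: pKₐ(RSH (a thiol)) ≈ 10.5
ethoxide (CH₃CH₂O⁻): pKₐ(CH₃CH₂OH) ≈ 16
tert-butoxide ((CH₃)₃CO⁻): pKₐ(t-BuOH) ≈ 18
Reversing gives the worst-to-best order requested.

tert-butoxide ((CH₃)₃CO⁻) < ethoxide (CH₃CH₂O⁻) < a thiolate < hydrosulfide (HS⁻) < F⁻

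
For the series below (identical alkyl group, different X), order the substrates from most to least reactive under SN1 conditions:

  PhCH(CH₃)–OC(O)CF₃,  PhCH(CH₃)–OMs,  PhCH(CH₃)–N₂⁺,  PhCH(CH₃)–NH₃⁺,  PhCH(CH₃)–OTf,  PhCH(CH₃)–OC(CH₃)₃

PhCH(CH₃)–N₂⁺ > PhCH(CH₃)–OTf > PhCH(CH₃)–OMs > PhCH(CH₃)–OC(O)CF₃ > PhCH(CH₃)–NH₃⁺ > PhCH(CH₃)–OC(CH₃)₃

Identical carbon frameworks mean the comparison reduces to leaving-group quality.
A good leaving group is a weak base: the lower the pKₐ of its conjugate acid, the more readily it departs.
PhCH(CH₃)–N₂⁺ loses N₂: no meaningful conjugate acid; N₂ departs as an exceptionally stable neutral molecule
PhCH(CH₃)–OTf loses OTf⁻: pKₐ(CF₃SO₃H (triflic acid)) ≈ -14
PhCH(CH₃)–OMs loses OMs⁻: pKₐ(CH₃SO₃H (MsOH)) ≈ -1.9
PhCH(CH₃)–OC(O)CF₃ loses CF₃COO⁻: pKₐ(CF₃COOH) ≈ 0.2
PhCH(CH₃)–NH₃⁺ loses NH₃: pKₐ(NH₄⁺) ≈ 9.2
PhCH(CH₃)–OC(CH₃)₃ loses (CH₃)₃CO⁻: pKₐ(t-BuOH) ≈ 18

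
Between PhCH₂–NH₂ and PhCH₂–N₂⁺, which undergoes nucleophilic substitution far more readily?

PhCH₂–N₂⁺

From PhCH₂–NH₂ the departing group would be NH₂⁻ (pKₐ(NH₃) ≈ 38). Extremely strong base; never a leaving group.
From PhCH₂–N₂⁺ the leaving group is N₂ (no meaningful conjugate acid; N₂ departs as an exceptionally stable neutral molecule).
(In practice PhCH₂–N₂⁺ is made from PhCH₂–NH₂ by diazotisation (NaNO₂ / HCl, 0 °C), generating a diazonium salt that expels N₂.)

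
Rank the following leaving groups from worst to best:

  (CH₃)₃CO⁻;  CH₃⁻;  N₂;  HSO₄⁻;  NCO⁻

Rank by basicity of the departing species: weakest base leaves most easily.
N₂: no meaningful conjugate acid; N₂ departs as an exceptionally stable neutral molecule
HSO₄⁻: pKₐ(H₂SO₄) ≈ -3
NCO⁻: pKₐ(HOCN) ≈ 3.5
(CH₃)₃CO⁻: pKₐ(t-BuOH) ≈ 18
CH₃⁻: pKₐ(CH₄) ≈ 48
Reversing gives the worst-to-best order requested.

CH₃⁻ < (CH₃)₃CO⁻ < NCO⁻ < HSO₄⁻ < N₂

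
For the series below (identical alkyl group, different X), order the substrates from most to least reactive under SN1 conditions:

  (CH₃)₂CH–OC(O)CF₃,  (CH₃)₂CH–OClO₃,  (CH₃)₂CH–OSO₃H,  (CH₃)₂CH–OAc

With the same alkyl group throughout, only the leaving group differentiates the rates.
Rank by basicity of the departing species: weakest base leaves most easily.
(CH₃)₂CH–OClO₃ loses ClO₄⁻: pKₐ(HClO₄) ≈ -10
(CH₃)₂CH–OSO₃H loses HSO₄⁻: pKₐ(H₂SO₄) ≈ -3
(CH₃)₂CH–OC(O)CF₃ loses CF₃COO⁻: pKₐ(CF₃COOH) ≈ 0.2
(CH₃)₂CH–OAc loses AcO⁻: pKₐ(CH₃COOH) ≈ 4.8

(CH₃)₂CH–OClO₃ > (CH₃)₂CH–OSO₃H > (CH₃)₂CH–OC(O)CF₃ > (CH₃)₂CH–OAc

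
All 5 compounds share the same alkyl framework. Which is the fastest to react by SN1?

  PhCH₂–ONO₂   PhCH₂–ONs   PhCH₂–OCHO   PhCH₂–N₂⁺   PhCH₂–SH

PhCH₂–N₂⁺

Identical carbon frameworks mean the comparison reduces to leaving-group quality.
The more stable X⁻ (or X) is on its own — i.e. the weaker a base it is — the better a leaving group it makes.
PhCH₂–N₂⁺ loses N₂: no meaningful conjugate acid; N₂ departs as an exceptionally stable neutral molecule
PhCH₂–ONs loses ONs⁻: pKₐ(p-O₂NC₆H₄SO₃H) ≈ -3.5
PhCH₂–ONO₂ loses NO₃⁻: pKₐ(HNO₃) ≈ -1.3
PhCH₂–OCHO loses HCOO⁻: pKₐ(HCOOH) ≈ 3.8
PhCH₂–SH loses HS⁻: pKₐ(H₂S) ≈ 7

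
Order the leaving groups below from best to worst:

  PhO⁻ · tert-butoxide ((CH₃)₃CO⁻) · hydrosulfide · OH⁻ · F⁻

The more stable X⁻ (or X) is on its own — i.e. the weaker a base it is — the better a leaving group it makes.
F⁻: pKₐ(HF) ≈ 3.2
hydrosulfide: pKₐ(H₂S) ≈ 7 — larger and more polarisable than the oxygen analogue
PhO⁻: pKₐ(C₆H₅OH (phenol)) ≈ 10 — resonance into the ring helps, but still a poor LG
OH⁻: pKₐ(H₂O) ≈ 15.7 — strong base; essentially never leaves without prior activation
tert-butoxide ((CH₃)₃CO⁻): pKₐ(t-BuOH) ≈ 18 — bulky, strongly basic alkoxide

F⁻ > hydrosulfide > PhO⁻ > OH⁻ > tert-butoxide ((CH₃)₃CO⁻)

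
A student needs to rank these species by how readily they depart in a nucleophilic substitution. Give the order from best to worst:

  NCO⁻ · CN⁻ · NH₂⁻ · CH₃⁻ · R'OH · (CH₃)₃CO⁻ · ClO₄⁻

ClO₄⁻: pKₐ(HClO₄) ≈ -10
R'OH: pKₐ(R'OH₂⁺) ≈ -2.4
NCO⁻: pKₐ(HOCN) ≈ 3.5
CN⁻: pKₐ(HCN) ≈ 9.2
(CH₃)₃CO⁻: pKₐ(t-BuOH) ≈ 18
NH₂⁻: pKₐ(NH₃) ≈ 38
CH₃⁻: pKₐ(CH₄) ≈ 48

ClO₄⁻ > R'OH > NCO⁻ > CN⁻ > (CH₃)₃CO⁻ > NH₂⁻ > CH₃⁻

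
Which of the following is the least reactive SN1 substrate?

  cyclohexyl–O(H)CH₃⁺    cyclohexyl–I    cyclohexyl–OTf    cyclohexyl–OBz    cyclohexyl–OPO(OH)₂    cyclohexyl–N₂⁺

With the same alkyl group throughout, only the leaving group differentiates the rates.
A good leaving group is a weak base: the lower the pKₐ of its conjugate acid, the more readily it departs.
cyclohexyl–N₂⁺ loses N₂: no meaningful conjugate acid; N₂ departs as an exceptionally stable neutral molecule
cyclohexyl–OTf loses OTf⁻: pKₐ(CF₃SO₃H (triflic acid)) ≈ -14
cyclohexyl–I loses I⁻: pKₐ(HI) ≈ -10
cyclohexyl–O(H)CH₃⁺ loses R'OH: pKₐ(R'OH₂⁺) ≈ -2.4
cyclohexyl–OPO(OH)₂ loses H₂PO₄⁻: pKₐ(H₃PO₄) ≈ 2.1
cyclohexyl–OBz loses PhCOO⁻: pKₐ(C₆H₅COOH) ≈ 4.2

cyclohexyl–OBz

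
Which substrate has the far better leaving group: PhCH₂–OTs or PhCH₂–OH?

From PhCH₂–OH the departing group would be OH⁻ (pKₐ(H₂O) ≈ 15.7). Strong base; essentially never leaves without prior activation.
From PhCH₂–OTs the leaving group is OTs⁻ (pKₐ(p-CH₃C₆H₄SO₃H (TsOH)) ≈ -2.8). Resonance-delocalised arenesulfonate.
(In practice PhCH₂–OTs is made from PhCH₂–OH by treatment with TsCl / pyridine, converting the hydroxyl into a tosylate.)

PhCH₂–OTs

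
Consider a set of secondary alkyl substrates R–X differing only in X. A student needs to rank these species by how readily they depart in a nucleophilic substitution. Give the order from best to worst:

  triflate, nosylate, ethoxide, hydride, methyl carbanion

triflate > nosylate > ethoxide > hydride > methyl carbanion

triflate: pKₐ(CF₃SO₃H (triflic acid)) ≈ -14
nosylate: pKₐ(p-O₂NC₆H₄SO₃H) ≈ -3.5
ethoxide: pKₐ(CH₃CH₂OH) ≈ 16
hydride: pKₐ(H₂) ≈ 36
methyl carbanion: pKₐ(CH₄) ≈ 48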